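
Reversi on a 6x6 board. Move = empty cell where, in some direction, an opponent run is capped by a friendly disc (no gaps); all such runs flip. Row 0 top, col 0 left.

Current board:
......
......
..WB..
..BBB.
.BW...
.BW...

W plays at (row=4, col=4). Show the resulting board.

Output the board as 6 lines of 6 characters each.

Answer: ......
......
..WB..
..BWB.
.BW.W.
.BW...

Derivation:
Place W at (4,4); scan 8 dirs for brackets.
Dir NW: opp run (3,3) capped by W -> flip
Dir N: opp run (3,4), next='.' -> no flip
Dir NE: first cell '.' (not opp) -> no flip
Dir W: first cell '.' (not opp) -> no flip
Dir E: first cell '.' (not opp) -> no flip
Dir SW: first cell '.' (not opp) -> no flip
Dir S: first cell '.' (not opp) -> no flip
Dir SE: first cell '.' (not opp) -> no flip
All flips: (3,3)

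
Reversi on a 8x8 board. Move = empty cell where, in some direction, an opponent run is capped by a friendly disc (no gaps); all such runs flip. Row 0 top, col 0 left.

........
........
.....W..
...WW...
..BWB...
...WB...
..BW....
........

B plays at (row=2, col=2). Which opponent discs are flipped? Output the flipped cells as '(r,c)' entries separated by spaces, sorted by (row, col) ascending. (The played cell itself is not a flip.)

Answer: (3,3)

Derivation:
Dir NW: first cell '.' (not opp) -> no flip
Dir N: first cell '.' (not opp) -> no flip
Dir NE: first cell '.' (not opp) -> no flip
Dir W: first cell '.' (not opp) -> no flip
Dir E: first cell '.' (not opp) -> no flip
Dir SW: first cell '.' (not opp) -> no flip
Dir S: first cell '.' (not opp) -> no flip
Dir SE: opp run (3,3) capped by B -> flip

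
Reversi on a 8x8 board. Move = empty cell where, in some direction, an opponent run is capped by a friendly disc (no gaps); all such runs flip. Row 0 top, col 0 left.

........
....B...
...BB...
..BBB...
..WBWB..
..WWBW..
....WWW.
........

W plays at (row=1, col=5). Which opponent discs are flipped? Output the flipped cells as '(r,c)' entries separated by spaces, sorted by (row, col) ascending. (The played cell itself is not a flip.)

Answer: (2,4) (3,3)

Derivation:
Dir NW: first cell '.' (not opp) -> no flip
Dir N: first cell '.' (not opp) -> no flip
Dir NE: first cell '.' (not opp) -> no flip
Dir W: opp run (1,4), next='.' -> no flip
Dir E: first cell '.' (not opp) -> no flip
Dir SW: opp run (2,4) (3,3) capped by W -> flip
Dir S: first cell '.' (not opp) -> no flip
Dir SE: first cell '.' (not opp) -> no flip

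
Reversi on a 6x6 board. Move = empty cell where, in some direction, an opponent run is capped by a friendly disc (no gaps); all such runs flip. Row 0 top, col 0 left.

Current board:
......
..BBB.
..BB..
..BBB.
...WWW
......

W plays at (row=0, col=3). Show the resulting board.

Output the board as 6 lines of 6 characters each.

Place W at (0,3); scan 8 dirs for brackets.
Dir NW: edge -> no flip
Dir N: edge -> no flip
Dir NE: edge -> no flip
Dir W: first cell '.' (not opp) -> no flip
Dir E: first cell '.' (not opp) -> no flip
Dir SW: opp run (1,2), next='.' -> no flip
Dir S: opp run (1,3) (2,3) (3,3) capped by W -> flip
Dir SE: opp run (1,4), next='.' -> no flip
All flips: (1,3) (2,3) (3,3)

Answer: ...W..
..BWB.
..BW..
..BWB.
...WWW
......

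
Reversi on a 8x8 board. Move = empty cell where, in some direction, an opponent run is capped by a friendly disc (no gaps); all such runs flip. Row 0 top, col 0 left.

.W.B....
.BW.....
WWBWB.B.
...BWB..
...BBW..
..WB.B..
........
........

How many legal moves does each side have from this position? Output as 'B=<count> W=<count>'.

-- B to move --
(0,0): no bracket -> illegal
(0,2): flips 1 -> legal
(1,0): no bracket -> illegal
(1,3): flips 2 -> legal
(1,4): no bracket -> illegal
(2,5): flips 1 -> legal
(3,0): flips 2 -> legal
(3,1): flips 1 -> legal
(3,2): no bracket -> illegal
(3,6): no bracket -> illegal
(4,1): no bracket -> illegal
(4,2): no bracket -> illegal
(4,6): flips 1 -> legal
(5,1): flips 1 -> legal
(5,4): no bracket -> illegal
(5,6): no bracket -> illegal
(6,1): flips 1 -> legal
(6,2): no bracket -> illegal
(6,3): no bracket -> illegal
B mobility = 8
-- W to move --
(0,0): no bracket -> illegal
(0,2): flips 1 -> legal
(0,4): no bracket -> illegal
(1,0): flips 1 -> legal
(1,3): no bracket -> illegal
(1,4): flips 1 -> legal
(1,5): no bracket -> illegal
(1,6): no bracket -> illegal
(1,7): no bracket -> illegal
(2,5): flips 2 -> legal
(2,7): no bracket -> illegal
(3,1): no bracket -> illegal
(3,2): flips 2 -> legal
(3,6): flips 1 -> legal
(3,7): no bracket -> illegal
(4,2): flips 2 -> legal
(4,6): no bracket -> illegal
(5,4): flips 2 -> legal
(5,6): no bracket -> illegal
(6,2): no bracket -> illegal
(6,3): flips 3 -> legal
(6,4): no bracket -> illegal
(6,5): flips 1 -> legal
(6,6): no bracket -> illegal
W mobility = 10

Answer: B=8 W=10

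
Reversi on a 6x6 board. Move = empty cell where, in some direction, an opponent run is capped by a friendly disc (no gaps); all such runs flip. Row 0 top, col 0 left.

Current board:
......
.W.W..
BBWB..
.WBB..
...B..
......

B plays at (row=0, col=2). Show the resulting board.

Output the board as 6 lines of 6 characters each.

Answer: ..B...
.B.W..
BBWB..
.WBB..
...B..
......

Derivation:
Place B at (0,2); scan 8 dirs for brackets.
Dir NW: edge -> no flip
Dir N: edge -> no flip
Dir NE: edge -> no flip
Dir W: first cell '.' (not opp) -> no flip
Dir E: first cell '.' (not opp) -> no flip
Dir SW: opp run (1,1) capped by B -> flip
Dir S: first cell '.' (not opp) -> no flip
Dir SE: opp run (1,3), next='.' -> no flip
All flips: (1,1)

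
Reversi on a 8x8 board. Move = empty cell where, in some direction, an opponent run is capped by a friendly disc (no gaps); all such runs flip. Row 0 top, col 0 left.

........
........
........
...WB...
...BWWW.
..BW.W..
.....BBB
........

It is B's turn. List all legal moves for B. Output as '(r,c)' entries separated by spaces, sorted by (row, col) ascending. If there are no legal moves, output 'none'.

(2,2): flips 3 -> legal
(2,3): flips 1 -> legal
(2,4): no bracket -> illegal
(3,2): flips 1 -> legal
(3,5): flips 2 -> legal
(3,6): no bracket -> illegal
(3,7): no bracket -> illegal
(4,2): no bracket -> illegal
(4,7): flips 3 -> legal
(5,4): flips 2 -> legal
(5,6): flips 1 -> legal
(5,7): no bracket -> illegal
(6,2): no bracket -> illegal
(6,3): flips 1 -> legal
(6,4): no bracket -> illegal

Answer: (2,2) (2,3) (3,2) (3,5) (4,7) (5,4) (5,6) (6,3)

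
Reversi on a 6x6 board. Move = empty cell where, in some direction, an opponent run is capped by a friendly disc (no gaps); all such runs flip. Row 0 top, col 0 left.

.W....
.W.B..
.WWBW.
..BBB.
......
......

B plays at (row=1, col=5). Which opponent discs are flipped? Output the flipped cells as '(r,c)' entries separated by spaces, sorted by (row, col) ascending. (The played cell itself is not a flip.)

Dir NW: first cell '.' (not opp) -> no flip
Dir N: first cell '.' (not opp) -> no flip
Dir NE: edge -> no flip
Dir W: first cell '.' (not opp) -> no flip
Dir E: edge -> no flip
Dir SW: opp run (2,4) capped by B -> flip
Dir S: first cell '.' (not opp) -> no flip
Dir SE: edge -> no flip

Answer: (2,4)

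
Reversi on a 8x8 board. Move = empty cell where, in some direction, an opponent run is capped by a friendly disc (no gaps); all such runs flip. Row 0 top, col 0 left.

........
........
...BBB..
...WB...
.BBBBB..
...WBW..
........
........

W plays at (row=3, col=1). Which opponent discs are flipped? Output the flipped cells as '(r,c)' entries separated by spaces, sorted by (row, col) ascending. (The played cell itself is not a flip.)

Dir NW: first cell '.' (not opp) -> no flip
Dir N: first cell '.' (not opp) -> no flip
Dir NE: first cell '.' (not opp) -> no flip
Dir W: first cell '.' (not opp) -> no flip
Dir E: first cell '.' (not opp) -> no flip
Dir SW: first cell '.' (not opp) -> no flip
Dir S: opp run (4,1), next='.' -> no flip
Dir SE: opp run (4,2) capped by W -> flip

Answer: (4,2)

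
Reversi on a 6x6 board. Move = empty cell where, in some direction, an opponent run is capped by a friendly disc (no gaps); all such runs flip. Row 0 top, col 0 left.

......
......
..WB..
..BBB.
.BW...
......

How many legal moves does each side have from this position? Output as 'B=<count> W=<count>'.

Answer: B=6 W=3

Derivation:
-- B to move --
(1,1): flips 1 -> legal
(1,2): flips 1 -> legal
(1,3): no bracket -> illegal
(2,1): flips 1 -> legal
(3,1): no bracket -> illegal
(4,3): flips 1 -> legal
(5,1): flips 1 -> legal
(5,2): flips 1 -> legal
(5,3): no bracket -> illegal
B mobility = 6
-- W to move --
(1,2): no bracket -> illegal
(1,3): no bracket -> illegal
(1,4): no bracket -> illegal
(2,1): no bracket -> illegal
(2,4): flips 2 -> legal
(2,5): no bracket -> illegal
(3,0): no bracket -> illegal
(3,1): no bracket -> illegal
(3,5): no bracket -> illegal
(4,0): flips 1 -> legal
(4,3): no bracket -> illegal
(4,4): flips 1 -> legal
(4,5): no bracket -> illegal
(5,0): no bracket -> illegal
(5,1): no bracket -> illegal
(5,2): no bracket -> illegal
W mobility = 3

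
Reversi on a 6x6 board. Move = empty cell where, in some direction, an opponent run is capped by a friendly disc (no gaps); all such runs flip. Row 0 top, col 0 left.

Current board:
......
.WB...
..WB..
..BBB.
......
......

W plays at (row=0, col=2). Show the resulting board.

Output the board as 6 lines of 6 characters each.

Place W at (0,2); scan 8 dirs for brackets.
Dir NW: edge -> no flip
Dir N: edge -> no flip
Dir NE: edge -> no flip
Dir W: first cell '.' (not opp) -> no flip
Dir E: first cell '.' (not opp) -> no flip
Dir SW: first cell 'W' (not opp) -> no flip
Dir S: opp run (1,2) capped by W -> flip
Dir SE: first cell '.' (not opp) -> no flip
All flips: (1,2)

Answer: ..W...
.WW...
..WB..
..BBB.
......
......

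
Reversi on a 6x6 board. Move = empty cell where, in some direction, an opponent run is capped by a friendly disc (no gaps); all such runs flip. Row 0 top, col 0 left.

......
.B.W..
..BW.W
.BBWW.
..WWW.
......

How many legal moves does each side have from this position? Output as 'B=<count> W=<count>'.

Answer: B=8 W=7

Derivation:
-- B to move --
(0,2): no bracket -> illegal
(0,3): no bracket -> illegal
(0,4): flips 1 -> legal
(1,2): no bracket -> illegal
(1,4): flips 1 -> legal
(1,5): no bracket -> illegal
(2,4): flips 1 -> legal
(3,5): flips 2 -> legal
(4,1): no bracket -> illegal
(4,5): no bracket -> illegal
(5,1): no bracket -> illegal
(5,2): flips 1 -> legal
(5,3): flips 1 -> legal
(5,4): flips 1 -> legal
(5,5): flips 2 -> legal
B mobility = 8
-- W to move --
(0,0): flips 2 -> legal
(0,1): no bracket -> illegal
(0,2): no bracket -> illegal
(1,0): no bracket -> illegal
(1,2): flips 2 -> legal
(2,0): flips 1 -> legal
(2,1): flips 2 -> legal
(3,0): flips 2 -> legal
(4,0): flips 2 -> legal
(4,1): flips 1 -> legal
W mobility = 7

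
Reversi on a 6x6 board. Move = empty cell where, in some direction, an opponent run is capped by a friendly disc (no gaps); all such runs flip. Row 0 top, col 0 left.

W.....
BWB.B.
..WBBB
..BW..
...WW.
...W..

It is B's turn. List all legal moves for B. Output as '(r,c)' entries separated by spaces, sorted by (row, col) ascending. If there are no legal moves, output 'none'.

(0,1): no bracket -> illegal
(0,2): no bracket -> illegal
(1,3): no bracket -> illegal
(2,0): no bracket -> illegal
(2,1): flips 1 -> legal
(3,1): no bracket -> illegal
(3,4): flips 1 -> legal
(3,5): no bracket -> illegal
(4,2): flips 1 -> legal
(4,5): no bracket -> illegal
(5,2): no bracket -> illegal
(5,4): flips 1 -> legal
(5,5): no bracket -> illegal

Answer: (2,1) (3,4) (4,2) (5,4)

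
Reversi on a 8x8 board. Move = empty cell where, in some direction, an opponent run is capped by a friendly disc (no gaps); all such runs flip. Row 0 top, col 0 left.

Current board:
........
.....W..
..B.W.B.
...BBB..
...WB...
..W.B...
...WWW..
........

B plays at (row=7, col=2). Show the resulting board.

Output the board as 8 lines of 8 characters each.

Place B at (7,2); scan 8 dirs for brackets.
Dir NW: first cell '.' (not opp) -> no flip
Dir N: first cell '.' (not opp) -> no flip
Dir NE: opp run (6,3) capped by B -> flip
Dir W: first cell '.' (not opp) -> no flip
Dir E: first cell '.' (not opp) -> no flip
Dir SW: edge -> no flip
Dir S: edge -> no flip
Dir SE: edge -> no flip
All flips: (6,3)

Answer: ........
.....W..
..B.W.B.
...BBB..
...WB...
..W.B...
...BWW..
..B.....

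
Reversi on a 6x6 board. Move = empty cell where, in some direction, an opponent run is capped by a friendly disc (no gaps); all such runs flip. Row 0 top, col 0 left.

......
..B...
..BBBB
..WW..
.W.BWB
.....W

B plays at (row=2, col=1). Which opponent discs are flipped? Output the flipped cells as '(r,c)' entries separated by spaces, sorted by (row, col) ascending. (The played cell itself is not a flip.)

Answer: (3,2)

Derivation:
Dir NW: first cell '.' (not opp) -> no flip
Dir N: first cell '.' (not opp) -> no flip
Dir NE: first cell 'B' (not opp) -> no flip
Dir W: first cell '.' (not opp) -> no flip
Dir E: first cell 'B' (not opp) -> no flip
Dir SW: first cell '.' (not opp) -> no flip
Dir S: first cell '.' (not opp) -> no flip
Dir SE: opp run (3,2) capped by B -> flip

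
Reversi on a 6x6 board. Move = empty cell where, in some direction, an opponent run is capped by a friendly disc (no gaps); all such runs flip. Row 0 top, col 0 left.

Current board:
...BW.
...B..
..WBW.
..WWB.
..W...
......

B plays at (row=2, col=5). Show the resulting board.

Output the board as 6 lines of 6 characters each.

Place B at (2,5); scan 8 dirs for brackets.
Dir NW: first cell '.' (not opp) -> no flip
Dir N: first cell '.' (not opp) -> no flip
Dir NE: edge -> no flip
Dir W: opp run (2,4) capped by B -> flip
Dir E: edge -> no flip
Dir SW: first cell 'B' (not opp) -> no flip
Dir S: first cell '.' (not opp) -> no flip
Dir SE: edge -> no flip
All flips: (2,4)

Answer: ...BW.
...B..
..WBBB
..WWB.
..W...
......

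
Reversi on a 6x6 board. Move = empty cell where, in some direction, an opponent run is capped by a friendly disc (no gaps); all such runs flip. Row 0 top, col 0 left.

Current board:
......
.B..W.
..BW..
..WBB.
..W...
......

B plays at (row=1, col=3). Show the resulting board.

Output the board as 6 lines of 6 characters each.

Answer: ......
.B.BW.
..BB..
..WBB.
..W...
......

Derivation:
Place B at (1,3); scan 8 dirs for brackets.
Dir NW: first cell '.' (not opp) -> no flip
Dir N: first cell '.' (not opp) -> no flip
Dir NE: first cell '.' (not opp) -> no flip
Dir W: first cell '.' (not opp) -> no flip
Dir E: opp run (1,4), next='.' -> no flip
Dir SW: first cell 'B' (not opp) -> no flip
Dir S: opp run (2,3) capped by B -> flip
Dir SE: first cell '.' (not opp) -> no flip
All flips: (2,3)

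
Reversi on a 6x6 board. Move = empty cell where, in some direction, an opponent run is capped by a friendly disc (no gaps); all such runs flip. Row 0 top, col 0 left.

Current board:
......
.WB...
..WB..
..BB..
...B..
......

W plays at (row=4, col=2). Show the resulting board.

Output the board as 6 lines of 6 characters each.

Answer: ......
.WB...
..WB..
..WB..
..WB..
......

Derivation:
Place W at (4,2); scan 8 dirs for brackets.
Dir NW: first cell '.' (not opp) -> no flip
Dir N: opp run (3,2) capped by W -> flip
Dir NE: opp run (3,3), next='.' -> no flip
Dir W: first cell '.' (not opp) -> no flip
Dir E: opp run (4,3), next='.' -> no flip
Dir SW: first cell '.' (not opp) -> no flip
Dir S: first cell '.' (not opp) -> no flip
Dir SE: first cell '.' (not opp) -> no flip
All flips: (3,2)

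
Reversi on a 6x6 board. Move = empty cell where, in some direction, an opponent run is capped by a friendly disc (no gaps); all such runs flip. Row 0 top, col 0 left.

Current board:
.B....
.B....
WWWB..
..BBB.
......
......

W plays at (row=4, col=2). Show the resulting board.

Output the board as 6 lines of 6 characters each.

Place W at (4,2); scan 8 dirs for brackets.
Dir NW: first cell '.' (not opp) -> no flip
Dir N: opp run (3,2) capped by W -> flip
Dir NE: opp run (3,3), next='.' -> no flip
Dir W: first cell '.' (not opp) -> no flip
Dir E: first cell '.' (not opp) -> no flip
Dir SW: first cell '.' (not opp) -> no flip
Dir S: first cell '.' (not opp) -> no flip
Dir SE: first cell '.' (not opp) -> no flip
All flips: (3,2)

Answer: .B....
.B....
WWWB..
..WBB.
..W...
......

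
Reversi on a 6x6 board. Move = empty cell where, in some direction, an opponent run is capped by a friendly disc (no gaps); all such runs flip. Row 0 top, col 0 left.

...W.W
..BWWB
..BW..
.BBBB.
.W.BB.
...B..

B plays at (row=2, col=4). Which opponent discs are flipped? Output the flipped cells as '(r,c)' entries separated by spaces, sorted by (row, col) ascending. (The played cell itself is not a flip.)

Dir NW: opp run (1,3), next='.' -> no flip
Dir N: opp run (1,4), next='.' -> no flip
Dir NE: first cell 'B' (not opp) -> no flip
Dir W: opp run (2,3) capped by B -> flip
Dir E: first cell '.' (not opp) -> no flip
Dir SW: first cell 'B' (not opp) -> no flip
Dir S: first cell 'B' (not opp) -> no flip
Dir SE: first cell '.' (not opp) -> no flip

Answer: (2,3)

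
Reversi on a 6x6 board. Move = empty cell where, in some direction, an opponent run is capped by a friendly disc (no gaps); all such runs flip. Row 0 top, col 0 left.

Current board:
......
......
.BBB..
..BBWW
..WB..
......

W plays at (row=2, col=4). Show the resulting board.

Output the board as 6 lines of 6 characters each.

Answer: ......
......
.BBBW.
..BWWW
..WB..
......

Derivation:
Place W at (2,4); scan 8 dirs for brackets.
Dir NW: first cell '.' (not opp) -> no flip
Dir N: first cell '.' (not opp) -> no flip
Dir NE: first cell '.' (not opp) -> no flip
Dir W: opp run (2,3) (2,2) (2,1), next='.' -> no flip
Dir E: first cell '.' (not opp) -> no flip
Dir SW: opp run (3,3) capped by W -> flip
Dir S: first cell 'W' (not opp) -> no flip
Dir SE: first cell 'W' (not opp) -> no flip
All flips: (3,3)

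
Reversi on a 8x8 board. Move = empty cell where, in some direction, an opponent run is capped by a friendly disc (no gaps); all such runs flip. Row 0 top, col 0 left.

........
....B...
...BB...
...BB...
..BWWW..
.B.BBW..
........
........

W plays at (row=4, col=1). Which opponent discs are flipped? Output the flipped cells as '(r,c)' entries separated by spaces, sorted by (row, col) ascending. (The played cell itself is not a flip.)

Dir NW: first cell '.' (not opp) -> no flip
Dir N: first cell '.' (not opp) -> no flip
Dir NE: first cell '.' (not opp) -> no flip
Dir W: first cell '.' (not opp) -> no flip
Dir E: opp run (4,2) capped by W -> flip
Dir SW: first cell '.' (not opp) -> no flip
Dir S: opp run (5,1), next='.' -> no flip
Dir SE: first cell '.' (not opp) -> no flip

Answer: (4,2)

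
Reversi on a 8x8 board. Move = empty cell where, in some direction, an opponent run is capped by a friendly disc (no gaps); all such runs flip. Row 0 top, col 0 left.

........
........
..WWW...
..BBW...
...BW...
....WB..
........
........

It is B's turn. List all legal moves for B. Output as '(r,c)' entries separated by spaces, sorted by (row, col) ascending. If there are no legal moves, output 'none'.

(1,1): flips 1 -> legal
(1,2): flips 1 -> legal
(1,3): flips 1 -> legal
(1,4): flips 1 -> legal
(1,5): flips 1 -> legal
(2,1): no bracket -> illegal
(2,5): flips 1 -> legal
(3,1): no bracket -> illegal
(3,5): flips 1 -> legal
(4,5): flips 1 -> legal
(5,3): flips 1 -> legal
(6,3): no bracket -> illegal
(6,4): no bracket -> illegal
(6,5): flips 1 -> legal

Answer: (1,1) (1,2) (1,3) (1,4) (1,5) (2,5) (3,5) (4,5) (5,3) (6,5)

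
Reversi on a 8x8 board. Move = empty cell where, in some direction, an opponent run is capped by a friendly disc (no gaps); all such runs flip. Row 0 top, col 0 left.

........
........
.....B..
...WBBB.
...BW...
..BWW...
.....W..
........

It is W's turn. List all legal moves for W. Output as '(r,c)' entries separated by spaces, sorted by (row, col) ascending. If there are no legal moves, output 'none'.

Answer: (2,4) (2,6) (3,2) (3,7) (4,2) (5,1)

Derivation:
(1,4): no bracket -> illegal
(1,5): no bracket -> illegal
(1,6): no bracket -> illegal
(2,3): no bracket -> illegal
(2,4): flips 1 -> legal
(2,6): flips 1 -> legal
(2,7): no bracket -> illegal
(3,2): flips 1 -> legal
(3,7): flips 3 -> legal
(4,1): no bracket -> illegal
(4,2): flips 1 -> legal
(4,5): no bracket -> illegal
(4,6): no bracket -> illegal
(4,7): no bracket -> illegal
(5,1): flips 1 -> legal
(6,1): no bracket -> illegal
(6,2): no bracket -> illegal
(6,3): no bracket -> illegal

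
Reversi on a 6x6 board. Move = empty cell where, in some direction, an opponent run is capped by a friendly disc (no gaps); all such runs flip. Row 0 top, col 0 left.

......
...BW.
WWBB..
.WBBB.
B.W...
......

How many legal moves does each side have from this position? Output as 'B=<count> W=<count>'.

Answer: B=6 W=6

Derivation:
-- B to move --
(0,3): no bracket -> illegal
(0,4): no bracket -> illegal
(0,5): flips 1 -> legal
(1,0): flips 1 -> legal
(1,1): no bracket -> illegal
(1,2): no bracket -> illegal
(1,5): flips 1 -> legal
(2,4): no bracket -> illegal
(2,5): no bracket -> illegal
(3,0): flips 1 -> legal
(4,1): no bracket -> illegal
(4,3): no bracket -> illegal
(5,1): flips 1 -> legal
(5,2): flips 1 -> legal
(5,3): no bracket -> illegal
B mobility = 6
-- W to move --
(0,2): no bracket -> illegal
(0,3): no bracket -> illegal
(0,4): flips 2 -> legal
(1,1): no bracket -> illegal
(1,2): flips 3 -> legal
(2,4): flips 3 -> legal
(2,5): no bracket -> illegal
(3,0): no bracket -> illegal
(3,5): flips 3 -> legal
(4,1): flips 2 -> legal
(4,3): flips 1 -> legal
(4,4): no bracket -> illegal
(4,5): no bracket -> illegal
(5,0): no bracket -> illegal
(5,1): no bracket -> illegal
W mobility = 6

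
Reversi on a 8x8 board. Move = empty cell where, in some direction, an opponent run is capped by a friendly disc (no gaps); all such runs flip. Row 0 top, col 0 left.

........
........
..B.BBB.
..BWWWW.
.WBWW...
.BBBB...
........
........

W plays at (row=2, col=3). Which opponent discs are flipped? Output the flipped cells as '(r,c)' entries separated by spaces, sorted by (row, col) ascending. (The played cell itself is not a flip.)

Dir NW: first cell '.' (not opp) -> no flip
Dir N: first cell '.' (not opp) -> no flip
Dir NE: first cell '.' (not opp) -> no flip
Dir W: opp run (2,2), next='.' -> no flip
Dir E: opp run (2,4) (2,5) (2,6), next='.' -> no flip
Dir SW: opp run (3,2) capped by W -> flip
Dir S: first cell 'W' (not opp) -> no flip
Dir SE: first cell 'W' (not opp) -> no flip

Answer: (3,2)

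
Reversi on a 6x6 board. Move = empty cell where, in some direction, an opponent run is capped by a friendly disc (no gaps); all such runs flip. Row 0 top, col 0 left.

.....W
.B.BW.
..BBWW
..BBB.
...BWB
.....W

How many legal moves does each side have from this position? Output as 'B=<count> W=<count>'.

-- B to move --
(0,3): no bracket -> illegal
(0,4): flips 2 -> legal
(1,5): flips 2 -> legal
(3,5): flips 1 -> legal
(5,3): no bracket -> illegal
(5,4): flips 1 -> legal
B mobility = 4
-- W to move --
(0,0): flips 3 -> legal
(0,1): no bracket -> illegal
(0,2): flips 1 -> legal
(0,3): no bracket -> illegal
(0,4): no bracket -> illegal
(1,0): no bracket -> illegal
(1,2): flips 1 -> legal
(2,0): no bracket -> illegal
(2,1): flips 2 -> legal
(3,1): no bracket -> illegal
(3,5): flips 1 -> legal
(4,1): flips 2 -> legal
(4,2): flips 2 -> legal
(5,2): flips 2 -> legal
(5,3): no bracket -> illegal
(5,4): no bracket -> illegal
W mobility = 8

Answer: B=4 W=8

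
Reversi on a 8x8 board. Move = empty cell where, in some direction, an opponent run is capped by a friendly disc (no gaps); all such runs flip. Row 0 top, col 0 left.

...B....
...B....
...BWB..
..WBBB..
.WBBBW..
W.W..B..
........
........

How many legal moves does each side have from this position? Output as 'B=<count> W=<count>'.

Answer: B=10 W=12

Derivation:
-- B to move --
(1,4): flips 1 -> legal
(1,5): flips 1 -> legal
(2,1): flips 1 -> legal
(2,2): flips 1 -> legal
(3,0): no bracket -> illegal
(3,1): flips 1 -> legal
(3,6): no bracket -> illegal
(4,0): flips 1 -> legal
(4,6): flips 1 -> legal
(5,1): no bracket -> illegal
(5,3): no bracket -> illegal
(5,4): no bracket -> illegal
(5,6): flips 1 -> legal
(6,0): no bracket -> illegal
(6,1): flips 1 -> legal
(6,2): flips 1 -> legal
(6,3): no bracket -> illegal
B mobility = 10
-- W to move --
(0,2): flips 1 -> legal
(0,4): no bracket -> illegal
(1,2): flips 2 -> legal
(1,4): flips 1 -> legal
(1,5): flips 2 -> legal
(1,6): flips 3 -> legal
(2,2): flips 1 -> legal
(2,6): flips 1 -> legal
(3,1): no bracket -> illegal
(3,6): flips 3 -> legal
(4,6): flips 1 -> legal
(5,1): flips 2 -> legal
(5,3): no bracket -> illegal
(5,4): flips 3 -> legal
(5,6): no bracket -> illegal
(6,4): no bracket -> illegal
(6,5): flips 1 -> legal
(6,6): no bracket -> illegal
W mobility = 12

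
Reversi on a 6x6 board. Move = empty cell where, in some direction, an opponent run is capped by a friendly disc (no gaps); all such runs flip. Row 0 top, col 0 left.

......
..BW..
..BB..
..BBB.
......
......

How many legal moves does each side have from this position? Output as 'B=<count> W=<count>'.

Answer: B=3 W=3

Derivation:
-- B to move --
(0,2): no bracket -> illegal
(0,3): flips 1 -> legal
(0,4): flips 1 -> legal
(1,4): flips 1 -> legal
(2,4): no bracket -> illegal
B mobility = 3
-- W to move --
(0,1): no bracket -> illegal
(0,2): no bracket -> illegal
(0,3): no bracket -> illegal
(1,1): flips 1 -> legal
(1,4): no bracket -> illegal
(2,1): no bracket -> illegal
(2,4): no bracket -> illegal
(2,5): no bracket -> illegal
(3,1): flips 1 -> legal
(3,5): no bracket -> illegal
(4,1): no bracket -> illegal
(4,2): no bracket -> illegal
(4,3): flips 2 -> legal
(4,4): no bracket -> illegal
(4,5): no bracket -> illegal
W mobility = 3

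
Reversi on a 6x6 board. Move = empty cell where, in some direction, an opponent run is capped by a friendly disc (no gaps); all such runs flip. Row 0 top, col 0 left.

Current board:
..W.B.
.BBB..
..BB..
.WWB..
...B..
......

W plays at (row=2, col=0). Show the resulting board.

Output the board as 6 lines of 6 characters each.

Answer: ..W.B.
.WBB..
W.BB..
.WWB..
...B..
......

Derivation:
Place W at (2,0); scan 8 dirs for brackets.
Dir NW: edge -> no flip
Dir N: first cell '.' (not opp) -> no flip
Dir NE: opp run (1,1) capped by W -> flip
Dir W: edge -> no flip
Dir E: first cell '.' (not opp) -> no flip
Dir SW: edge -> no flip
Dir S: first cell '.' (not opp) -> no flip
Dir SE: first cell 'W' (not opp) -> no flip
All flips: (1,1)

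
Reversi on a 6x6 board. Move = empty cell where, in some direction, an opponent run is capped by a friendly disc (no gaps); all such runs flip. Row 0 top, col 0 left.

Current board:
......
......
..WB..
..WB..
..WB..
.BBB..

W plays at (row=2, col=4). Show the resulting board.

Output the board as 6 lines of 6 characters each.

Answer: ......
......
..WWW.
..WW..
..WB..
.BBB..

Derivation:
Place W at (2,4); scan 8 dirs for brackets.
Dir NW: first cell '.' (not opp) -> no flip
Dir N: first cell '.' (not opp) -> no flip
Dir NE: first cell '.' (not opp) -> no flip
Dir W: opp run (2,3) capped by W -> flip
Dir E: first cell '.' (not opp) -> no flip
Dir SW: opp run (3,3) capped by W -> flip
Dir S: first cell '.' (not opp) -> no flip
Dir SE: first cell '.' (not opp) -> no flip
All flips: (2,3) (3,3)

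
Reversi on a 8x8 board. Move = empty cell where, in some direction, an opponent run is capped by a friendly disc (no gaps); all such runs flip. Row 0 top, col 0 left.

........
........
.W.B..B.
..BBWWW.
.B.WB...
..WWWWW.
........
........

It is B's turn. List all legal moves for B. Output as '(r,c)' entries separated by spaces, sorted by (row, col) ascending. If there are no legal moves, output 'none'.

Answer: (1,0) (2,4) (3,7) (4,2) (4,5) (4,6) (6,2) (6,3) (6,4) (6,5) (6,6)

Derivation:
(1,0): flips 1 -> legal
(1,1): no bracket -> illegal
(1,2): no bracket -> illegal
(2,0): no bracket -> illegal
(2,2): no bracket -> illegal
(2,4): flips 1 -> legal
(2,5): no bracket -> illegal
(2,7): no bracket -> illegal
(3,0): no bracket -> illegal
(3,1): no bracket -> illegal
(3,7): flips 3 -> legal
(4,2): flips 1 -> legal
(4,5): flips 1 -> legal
(4,6): flips 1 -> legal
(4,7): no bracket -> illegal
(5,1): no bracket -> illegal
(5,7): no bracket -> illegal
(6,1): no bracket -> illegal
(6,2): flips 1 -> legal
(6,3): flips 3 -> legal
(6,4): flips 1 -> legal
(6,5): flips 2 -> legal
(6,6): flips 1 -> legal
(6,7): no bracket -> illegal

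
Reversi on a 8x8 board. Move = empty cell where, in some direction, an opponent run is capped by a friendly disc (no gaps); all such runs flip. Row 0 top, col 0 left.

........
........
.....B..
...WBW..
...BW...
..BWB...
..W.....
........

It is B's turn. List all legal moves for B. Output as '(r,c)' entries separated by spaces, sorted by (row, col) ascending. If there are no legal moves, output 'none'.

(2,2): no bracket -> illegal
(2,3): flips 1 -> legal
(2,4): no bracket -> illegal
(2,6): no bracket -> illegal
(3,2): flips 1 -> legal
(3,6): flips 1 -> legal
(4,2): no bracket -> illegal
(4,5): flips 2 -> legal
(4,6): no bracket -> illegal
(5,1): no bracket -> illegal
(5,5): no bracket -> illegal
(6,1): no bracket -> illegal
(6,3): flips 1 -> legal
(6,4): no bracket -> illegal
(7,1): no bracket -> illegal
(7,2): flips 1 -> legal
(7,3): no bracket -> illegal

Answer: (2,3) (3,2) (3,6) (4,5) (6,3) (7,2)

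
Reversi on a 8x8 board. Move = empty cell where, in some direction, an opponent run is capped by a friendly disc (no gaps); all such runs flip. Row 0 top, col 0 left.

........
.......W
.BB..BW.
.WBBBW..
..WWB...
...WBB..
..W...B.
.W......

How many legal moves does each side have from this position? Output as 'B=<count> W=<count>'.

Answer: B=9 W=11

Derivation:
-- B to move --
(0,6): no bracket -> illegal
(0,7): no bracket -> illegal
(1,5): no bracket -> illegal
(1,6): no bracket -> illegal
(2,0): no bracket -> illegal
(2,4): no bracket -> illegal
(2,7): flips 1 -> legal
(3,0): flips 1 -> legal
(3,6): flips 1 -> legal
(3,7): no bracket -> illegal
(4,0): flips 1 -> legal
(4,1): flips 3 -> legal
(4,5): flips 1 -> legal
(4,6): no bracket -> illegal
(5,1): flips 1 -> legal
(5,2): flips 3 -> legal
(6,0): no bracket -> illegal
(6,1): no bracket -> illegal
(6,3): flips 2 -> legal
(6,4): no bracket -> illegal
(7,0): no bracket -> illegal
(7,2): no bracket -> illegal
(7,3): no bracket -> illegal
B mobility = 9
-- W to move --
(1,0): flips 2 -> legal
(1,1): flips 1 -> legal
(1,2): flips 2 -> legal
(1,3): flips 1 -> legal
(1,4): no bracket -> illegal
(1,5): flips 1 -> legal
(1,6): flips 2 -> legal
(2,0): no bracket -> illegal
(2,3): flips 1 -> legal
(2,4): flips 2 -> legal
(3,0): no bracket -> illegal
(3,6): no bracket -> illegal
(4,1): no bracket -> illegal
(4,5): flips 1 -> legal
(4,6): no bracket -> illegal
(5,6): flips 2 -> legal
(5,7): no bracket -> illegal
(6,3): no bracket -> illegal
(6,4): no bracket -> illegal
(6,5): flips 1 -> legal
(6,7): no bracket -> illegal
(7,5): no bracket -> illegal
(7,6): no bracket -> illegal
(7,7): no bracket -> illegal
W mobility = 11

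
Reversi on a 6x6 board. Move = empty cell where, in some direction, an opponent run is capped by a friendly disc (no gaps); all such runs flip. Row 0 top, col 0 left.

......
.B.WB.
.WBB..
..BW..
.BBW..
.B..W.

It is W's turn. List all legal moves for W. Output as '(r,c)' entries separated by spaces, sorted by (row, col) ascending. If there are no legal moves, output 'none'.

(0,0): flips 2 -> legal
(0,1): flips 1 -> legal
(0,2): no bracket -> illegal
(0,3): no bracket -> illegal
(0,4): no bracket -> illegal
(0,5): no bracket -> illegal
(1,0): no bracket -> illegal
(1,2): no bracket -> illegal
(1,5): flips 1 -> legal
(2,0): no bracket -> illegal
(2,4): flips 2 -> legal
(2,5): no bracket -> illegal
(3,0): no bracket -> illegal
(3,1): flips 2 -> legal
(3,4): no bracket -> illegal
(4,0): flips 2 -> legal
(5,0): no bracket -> illegal
(5,2): no bracket -> illegal
(5,3): no bracket -> illegal

Answer: (0,0) (0,1) (1,5) (2,4) (3,1) (4,0)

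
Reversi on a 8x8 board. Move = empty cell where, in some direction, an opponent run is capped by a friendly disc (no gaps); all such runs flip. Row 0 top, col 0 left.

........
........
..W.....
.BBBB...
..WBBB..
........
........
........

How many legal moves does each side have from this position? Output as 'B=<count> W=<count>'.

Answer: B=7 W=5

Derivation:
-- B to move --
(1,1): flips 1 -> legal
(1,2): flips 1 -> legal
(1,3): flips 1 -> legal
(2,1): no bracket -> illegal
(2,3): no bracket -> illegal
(4,1): flips 1 -> legal
(5,1): flips 1 -> legal
(5,2): flips 1 -> legal
(5,3): flips 1 -> legal
B mobility = 7
-- W to move --
(2,0): flips 1 -> legal
(2,1): no bracket -> illegal
(2,3): no bracket -> illegal
(2,4): flips 1 -> legal
(2,5): no bracket -> illegal
(3,0): no bracket -> illegal
(3,5): no bracket -> illegal
(3,6): no bracket -> illegal
(4,0): flips 1 -> legal
(4,1): no bracket -> illegal
(4,6): flips 3 -> legal
(5,2): no bracket -> illegal
(5,3): no bracket -> illegal
(5,4): no bracket -> illegal
(5,5): flips 2 -> legal
(5,6): no bracket -> illegal
W mobility = 5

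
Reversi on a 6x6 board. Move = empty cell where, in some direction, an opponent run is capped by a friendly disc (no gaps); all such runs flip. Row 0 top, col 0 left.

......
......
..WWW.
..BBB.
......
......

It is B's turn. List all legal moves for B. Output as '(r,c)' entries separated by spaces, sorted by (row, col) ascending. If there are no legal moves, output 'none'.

(1,1): flips 1 -> legal
(1,2): flips 2 -> legal
(1,3): flips 1 -> legal
(1,4): flips 2 -> legal
(1,5): flips 1 -> legal
(2,1): no bracket -> illegal
(2,5): no bracket -> illegal
(3,1): no bracket -> illegal
(3,5): no bracket -> illegal

Answer: (1,1) (1,2) (1,3) (1,4) (1,5)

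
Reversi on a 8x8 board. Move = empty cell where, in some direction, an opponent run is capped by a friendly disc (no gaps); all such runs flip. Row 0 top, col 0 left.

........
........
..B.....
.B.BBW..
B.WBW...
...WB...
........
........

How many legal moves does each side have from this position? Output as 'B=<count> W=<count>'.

-- B to move --
(2,4): no bracket -> illegal
(2,5): no bracket -> illegal
(2,6): no bracket -> illegal
(3,2): no bracket -> illegal
(3,6): flips 1 -> legal
(4,1): flips 1 -> legal
(4,5): flips 1 -> legal
(4,6): no bracket -> illegal
(5,1): flips 1 -> legal
(5,2): flips 1 -> legal
(5,5): flips 1 -> legal
(6,2): no bracket -> illegal
(6,3): flips 1 -> legal
(6,4): flips 2 -> legal
B mobility = 8
-- W to move --
(1,1): flips 2 -> legal
(1,2): no bracket -> illegal
(1,3): no bracket -> illegal
(2,0): flips 1 -> legal
(2,1): no bracket -> illegal
(2,3): flips 2 -> legal
(2,4): flips 2 -> legal
(2,5): no bracket -> illegal
(3,0): no bracket -> illegal
(3,2): flips 2 -> legal
(4,1): no bracket -> illegal
(4,5): no bracket -> illegal
(5,0): no bracket -> illegal
(5,1): no bracket -> illegal
(5,2): no bracket -> illegal
(5,5): flips 1 -> legal
(6,3): no bracket -> illegal
(6,4): flips 1 -> legal
(6,5): no bracket -> illegal
W mobility = 7

Answer: B=8 W=7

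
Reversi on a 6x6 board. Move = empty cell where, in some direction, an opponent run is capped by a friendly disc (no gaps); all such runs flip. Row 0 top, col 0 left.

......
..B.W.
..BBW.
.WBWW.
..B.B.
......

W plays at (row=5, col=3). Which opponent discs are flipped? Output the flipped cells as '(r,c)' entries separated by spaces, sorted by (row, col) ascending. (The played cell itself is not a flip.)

Answer: (4,2)

Derivation:
Dir NW: opp run (4,2) capped by W -> flip
Dir N: first cell '.' (not opp) -> no flip
Dir NE: opp run (4,4), next='.' -> no flip
Dir W: first cell '.' (not opp) -> no flip
Dir E: first cell '.' (not opp) -> no flip
Dir SW: edge -> no flip
Dir S: edge -> no flip
Dir SE: edge -> no flip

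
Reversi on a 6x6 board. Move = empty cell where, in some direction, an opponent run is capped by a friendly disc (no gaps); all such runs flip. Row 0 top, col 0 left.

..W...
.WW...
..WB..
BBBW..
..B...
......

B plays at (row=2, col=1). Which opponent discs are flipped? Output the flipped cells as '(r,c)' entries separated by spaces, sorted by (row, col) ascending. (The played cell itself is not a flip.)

Answer: (2,2)

Derivation:
Dir NW: first cell '.' (not opp) -> no flip
Dir N: opp run (1,1), next='.' -> no flip
Dir NE: opp run (1,2), next='.' -> no flip
Dir W: first cell '.' (not opp) -> no flip
Dir E: opp run (2,2) capped by B -> flip
Dir SW: first cell 'B' (not opp) -> no flip
Dir S: first cell 'B' (not opp) -> no flip
Dir SE: first cell 'B' (not opp) -> no flip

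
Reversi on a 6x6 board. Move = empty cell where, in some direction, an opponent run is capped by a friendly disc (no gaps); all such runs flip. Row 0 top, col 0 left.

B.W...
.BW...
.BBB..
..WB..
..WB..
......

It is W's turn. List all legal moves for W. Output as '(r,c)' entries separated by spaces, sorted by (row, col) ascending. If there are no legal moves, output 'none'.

(0,1): no bracket -> illegal
(1,0): flips 2 -> legal
(1,3): no bracket -> illegal
(1,4): flips 1 -> legal
(2,0): flips 1 -> legal
(2,4): flips 1 -> legal
(3,0): flips 1 -> legal
(3,1): no bracket -> illegal
(3,4): flips 2 -> legal
(4,4): flips 1 -> legal
(5,2): no bracket -> illegal
(5,3): no bracket -> illegal
(5,4): flips 1 -> legal

Answer: (1,0) (1,4) (2,0) (2,4) (3,0) (3,4) (4,4) (5,4)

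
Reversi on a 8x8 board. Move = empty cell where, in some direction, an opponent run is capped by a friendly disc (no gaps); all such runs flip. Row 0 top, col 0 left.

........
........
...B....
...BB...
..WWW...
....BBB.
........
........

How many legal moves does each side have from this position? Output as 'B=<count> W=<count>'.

-- B to move --
(3,1): no bracket -> illegal
(3,2): flips 1 -> legal
(3,5): no bracket -> illegal
(4,1): no bracket -> illegal
(4,5): no bracket -> illegal
(5,1): flips 1 -> legal
(5,2): flips 1 -> legal
(5,3): flips 1 -> legal
B mobility = 4
-- W to move --
(1,2): no bracket -> illegal
(1,3): flips 2 -> legal
(1,4): no bracket -> illegal
(2,2): flips 1 -> legal
(2,4): flips 2 -> legal
(2,5): flips 1 -> legal
(3,2): no bracket -> illegal
(3,5): no bracket -> illegal
(4,5): no bracket -> illegal
(4,6): no bracket -> illegal
(4,7): no bracket -> illegal
(5,3): no bracket -> illegal
(5,7): no bracket -> illegal
(6,3): no bracket -> illegal
(6,4): flips 1 -> legal
(6,5): flips 1 -> legal
(6,6): flips 1 -> legal
(6,7): no bracket -> illegal
W mobility = 7

Answer: B=4 W=7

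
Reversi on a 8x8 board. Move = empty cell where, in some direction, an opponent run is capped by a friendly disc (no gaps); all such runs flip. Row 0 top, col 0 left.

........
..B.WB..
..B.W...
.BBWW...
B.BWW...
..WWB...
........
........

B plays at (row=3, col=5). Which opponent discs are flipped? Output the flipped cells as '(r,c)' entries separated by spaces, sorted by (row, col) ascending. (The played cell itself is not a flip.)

Answer: (3,3) (3,4)

Derivation:
Dir NW: opp run (2,4), next='.' -> no flip
Dir N: first cell '.' (not opp) -> no flip
Dir NE: first cell '.' (not opp) -> no flip
Dir W: opp run (3,4) (3,3) capped by B -> flip
Dir E: first cell '.' (not opp) -> no flip
Dir SW: opp run (4,4) (5,3), next='.' -> no flip
Dir S: first cell '.' (not opp) -> no flip
Dir SE: first cell '.' (not opp) -> no flip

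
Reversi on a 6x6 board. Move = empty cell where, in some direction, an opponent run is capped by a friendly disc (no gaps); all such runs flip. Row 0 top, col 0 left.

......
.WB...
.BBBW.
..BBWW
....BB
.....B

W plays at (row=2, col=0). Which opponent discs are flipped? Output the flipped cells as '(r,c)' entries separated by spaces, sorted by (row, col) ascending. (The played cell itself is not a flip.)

Dir NW: edge -> no flip
Dir N: first cell '.' (not opp) -> no flip
Dir NE: first cell 'W' (not opp) -> no flip
Dir W: edge -> no flip
Dir E: opp run (2,1) (2,2) (2,3) capped by W -> flip
Dir SW: edge -> no flip
Dir S: first cell '.' (not opp) -> no flip
Dir SE: first cell '.' (not opp) -> no flip

Answer: (2,1) (2,2) (2,3)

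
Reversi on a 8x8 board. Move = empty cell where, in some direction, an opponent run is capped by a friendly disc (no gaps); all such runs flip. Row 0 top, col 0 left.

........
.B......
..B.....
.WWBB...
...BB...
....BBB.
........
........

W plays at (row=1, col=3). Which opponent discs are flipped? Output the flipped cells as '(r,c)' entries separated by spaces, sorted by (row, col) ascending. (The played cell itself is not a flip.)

Dir NW: first cell '.' (not opp) -> no flip
Dir N: first cell '.' (not opp) -> no flip
Dir NE: first cell '.' (not opp) -> no flip
Dir W: first cell '.' (not opp) -> no flip
Dir E: first cell '.' (not opp) -> no flip
Dir SW: opp run (2,2) capped by W -> flip
Dir S: first cell '.' (not opp) -> no flip
Dir SE: first cell '.' (not opp) -> no flip

Answer: (2,2)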